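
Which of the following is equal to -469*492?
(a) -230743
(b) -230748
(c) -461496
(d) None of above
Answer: b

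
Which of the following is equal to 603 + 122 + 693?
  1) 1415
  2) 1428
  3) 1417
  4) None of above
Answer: 4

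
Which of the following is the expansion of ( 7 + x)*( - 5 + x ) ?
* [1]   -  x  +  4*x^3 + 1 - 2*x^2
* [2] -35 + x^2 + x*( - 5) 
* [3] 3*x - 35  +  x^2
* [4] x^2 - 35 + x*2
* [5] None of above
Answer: 4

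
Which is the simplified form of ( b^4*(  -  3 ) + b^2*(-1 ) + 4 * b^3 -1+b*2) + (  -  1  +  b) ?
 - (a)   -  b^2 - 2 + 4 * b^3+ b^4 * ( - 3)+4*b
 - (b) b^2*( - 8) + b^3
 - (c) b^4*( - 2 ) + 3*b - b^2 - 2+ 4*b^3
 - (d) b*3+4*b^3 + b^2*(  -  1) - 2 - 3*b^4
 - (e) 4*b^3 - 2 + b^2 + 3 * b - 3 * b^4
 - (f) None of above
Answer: d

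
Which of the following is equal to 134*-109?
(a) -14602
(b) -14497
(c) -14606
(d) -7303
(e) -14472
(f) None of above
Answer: c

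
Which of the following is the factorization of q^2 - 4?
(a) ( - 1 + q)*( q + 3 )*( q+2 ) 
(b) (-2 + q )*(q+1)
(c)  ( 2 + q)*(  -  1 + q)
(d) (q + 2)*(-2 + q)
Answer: d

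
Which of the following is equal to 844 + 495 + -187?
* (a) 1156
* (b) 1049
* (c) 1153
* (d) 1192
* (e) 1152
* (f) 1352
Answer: e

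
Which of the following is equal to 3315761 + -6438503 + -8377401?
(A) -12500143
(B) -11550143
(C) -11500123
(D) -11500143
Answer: D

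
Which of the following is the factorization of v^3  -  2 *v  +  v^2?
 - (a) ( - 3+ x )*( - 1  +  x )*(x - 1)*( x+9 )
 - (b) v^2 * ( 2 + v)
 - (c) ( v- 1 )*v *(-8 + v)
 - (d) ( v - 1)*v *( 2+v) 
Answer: d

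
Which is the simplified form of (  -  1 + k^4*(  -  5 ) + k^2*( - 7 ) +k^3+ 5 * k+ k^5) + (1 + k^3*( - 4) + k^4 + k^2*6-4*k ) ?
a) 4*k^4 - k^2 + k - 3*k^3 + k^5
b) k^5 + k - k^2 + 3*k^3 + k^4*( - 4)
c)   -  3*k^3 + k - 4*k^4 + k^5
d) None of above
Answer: d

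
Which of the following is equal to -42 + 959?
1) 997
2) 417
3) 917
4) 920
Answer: 3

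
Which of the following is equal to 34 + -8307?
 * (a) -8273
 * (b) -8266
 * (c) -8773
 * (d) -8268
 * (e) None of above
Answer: a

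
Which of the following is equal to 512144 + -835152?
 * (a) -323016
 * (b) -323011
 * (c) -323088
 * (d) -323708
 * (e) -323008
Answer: e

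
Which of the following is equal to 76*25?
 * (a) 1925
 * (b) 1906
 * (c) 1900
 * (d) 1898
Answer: c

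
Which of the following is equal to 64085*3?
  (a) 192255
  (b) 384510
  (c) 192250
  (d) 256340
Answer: a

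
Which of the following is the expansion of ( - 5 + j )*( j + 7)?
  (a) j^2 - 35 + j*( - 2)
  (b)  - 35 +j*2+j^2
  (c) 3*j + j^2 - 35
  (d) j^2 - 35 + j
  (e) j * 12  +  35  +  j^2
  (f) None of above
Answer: b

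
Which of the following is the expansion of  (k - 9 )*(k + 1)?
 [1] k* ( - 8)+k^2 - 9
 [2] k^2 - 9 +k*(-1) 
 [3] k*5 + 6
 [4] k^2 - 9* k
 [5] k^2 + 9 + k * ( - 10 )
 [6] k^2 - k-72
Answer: 1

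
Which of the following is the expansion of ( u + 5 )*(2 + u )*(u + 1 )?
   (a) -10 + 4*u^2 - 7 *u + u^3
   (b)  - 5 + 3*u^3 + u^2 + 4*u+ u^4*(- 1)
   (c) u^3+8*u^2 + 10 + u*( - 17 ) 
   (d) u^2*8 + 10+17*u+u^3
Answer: d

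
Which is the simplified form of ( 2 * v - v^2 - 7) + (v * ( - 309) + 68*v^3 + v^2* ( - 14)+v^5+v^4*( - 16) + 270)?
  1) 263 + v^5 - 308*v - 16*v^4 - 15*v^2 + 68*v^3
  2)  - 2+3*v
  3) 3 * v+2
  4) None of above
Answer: 4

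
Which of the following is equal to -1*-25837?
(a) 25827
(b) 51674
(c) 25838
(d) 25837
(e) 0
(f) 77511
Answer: d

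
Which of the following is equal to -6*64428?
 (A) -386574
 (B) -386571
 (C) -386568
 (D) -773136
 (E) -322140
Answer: C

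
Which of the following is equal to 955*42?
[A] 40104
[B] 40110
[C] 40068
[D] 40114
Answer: B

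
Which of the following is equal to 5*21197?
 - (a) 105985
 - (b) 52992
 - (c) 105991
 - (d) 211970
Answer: a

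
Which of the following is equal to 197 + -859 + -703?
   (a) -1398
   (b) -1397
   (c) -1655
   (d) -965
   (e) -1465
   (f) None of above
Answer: f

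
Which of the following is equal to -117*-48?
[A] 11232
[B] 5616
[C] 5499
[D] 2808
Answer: B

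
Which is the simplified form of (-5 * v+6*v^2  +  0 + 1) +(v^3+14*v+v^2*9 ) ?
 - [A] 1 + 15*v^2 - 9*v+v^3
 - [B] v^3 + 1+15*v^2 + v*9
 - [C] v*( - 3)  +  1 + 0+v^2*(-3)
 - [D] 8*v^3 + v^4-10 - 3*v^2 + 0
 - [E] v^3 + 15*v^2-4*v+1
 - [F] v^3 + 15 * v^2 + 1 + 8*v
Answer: B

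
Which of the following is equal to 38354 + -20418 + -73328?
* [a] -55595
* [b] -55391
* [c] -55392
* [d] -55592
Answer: c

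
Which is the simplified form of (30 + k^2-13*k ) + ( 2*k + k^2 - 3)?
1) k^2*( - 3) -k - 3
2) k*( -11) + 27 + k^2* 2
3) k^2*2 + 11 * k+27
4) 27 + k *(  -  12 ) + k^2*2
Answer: 2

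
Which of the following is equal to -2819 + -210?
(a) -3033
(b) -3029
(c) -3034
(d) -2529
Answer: b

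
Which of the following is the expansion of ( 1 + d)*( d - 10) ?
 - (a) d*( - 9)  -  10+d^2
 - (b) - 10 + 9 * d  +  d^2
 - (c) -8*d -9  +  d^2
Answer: a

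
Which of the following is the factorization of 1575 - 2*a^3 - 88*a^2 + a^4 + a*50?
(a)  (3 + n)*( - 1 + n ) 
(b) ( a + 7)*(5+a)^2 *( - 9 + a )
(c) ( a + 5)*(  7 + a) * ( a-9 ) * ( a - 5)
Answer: c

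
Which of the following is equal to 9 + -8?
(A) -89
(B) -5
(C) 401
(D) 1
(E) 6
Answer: D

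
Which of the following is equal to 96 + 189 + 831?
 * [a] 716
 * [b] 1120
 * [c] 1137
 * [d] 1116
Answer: d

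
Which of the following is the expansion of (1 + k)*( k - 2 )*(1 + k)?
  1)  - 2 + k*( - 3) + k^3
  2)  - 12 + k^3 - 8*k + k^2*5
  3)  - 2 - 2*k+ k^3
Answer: 1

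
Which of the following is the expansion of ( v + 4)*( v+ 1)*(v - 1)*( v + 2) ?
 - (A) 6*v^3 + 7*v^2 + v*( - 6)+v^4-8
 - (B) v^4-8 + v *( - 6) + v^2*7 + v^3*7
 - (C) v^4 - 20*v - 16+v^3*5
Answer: A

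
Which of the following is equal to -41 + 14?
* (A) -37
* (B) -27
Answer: B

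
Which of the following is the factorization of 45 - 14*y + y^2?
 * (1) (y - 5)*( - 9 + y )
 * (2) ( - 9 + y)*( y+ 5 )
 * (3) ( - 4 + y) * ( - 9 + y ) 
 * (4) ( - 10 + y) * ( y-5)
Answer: 1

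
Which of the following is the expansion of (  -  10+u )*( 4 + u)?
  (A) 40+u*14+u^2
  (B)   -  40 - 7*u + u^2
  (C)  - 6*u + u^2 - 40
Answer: C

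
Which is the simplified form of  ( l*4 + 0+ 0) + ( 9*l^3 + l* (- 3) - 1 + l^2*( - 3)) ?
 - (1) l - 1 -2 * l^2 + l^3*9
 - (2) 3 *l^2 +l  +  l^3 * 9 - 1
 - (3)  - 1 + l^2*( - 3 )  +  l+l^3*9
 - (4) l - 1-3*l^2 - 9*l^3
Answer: 3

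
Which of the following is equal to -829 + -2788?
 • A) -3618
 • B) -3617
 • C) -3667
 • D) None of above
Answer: B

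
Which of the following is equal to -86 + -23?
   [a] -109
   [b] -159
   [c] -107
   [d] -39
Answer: a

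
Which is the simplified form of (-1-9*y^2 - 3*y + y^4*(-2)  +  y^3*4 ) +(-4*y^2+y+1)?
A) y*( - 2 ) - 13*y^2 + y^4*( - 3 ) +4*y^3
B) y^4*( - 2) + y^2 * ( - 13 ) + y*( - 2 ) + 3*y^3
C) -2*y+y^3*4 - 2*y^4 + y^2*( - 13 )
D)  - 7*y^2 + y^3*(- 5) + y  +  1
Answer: C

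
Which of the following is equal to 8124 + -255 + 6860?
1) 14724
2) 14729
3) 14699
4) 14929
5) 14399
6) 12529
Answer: 2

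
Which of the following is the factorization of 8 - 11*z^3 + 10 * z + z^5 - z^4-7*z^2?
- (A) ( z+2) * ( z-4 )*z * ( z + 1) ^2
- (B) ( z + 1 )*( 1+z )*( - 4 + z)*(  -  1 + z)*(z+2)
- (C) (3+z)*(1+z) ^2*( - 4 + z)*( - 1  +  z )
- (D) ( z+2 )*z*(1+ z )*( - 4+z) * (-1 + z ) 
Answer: B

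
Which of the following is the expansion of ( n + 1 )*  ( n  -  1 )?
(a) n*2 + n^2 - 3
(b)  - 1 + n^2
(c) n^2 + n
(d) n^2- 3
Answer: b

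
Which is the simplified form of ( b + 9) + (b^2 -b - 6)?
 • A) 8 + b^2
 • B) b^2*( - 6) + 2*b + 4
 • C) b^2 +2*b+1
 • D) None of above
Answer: D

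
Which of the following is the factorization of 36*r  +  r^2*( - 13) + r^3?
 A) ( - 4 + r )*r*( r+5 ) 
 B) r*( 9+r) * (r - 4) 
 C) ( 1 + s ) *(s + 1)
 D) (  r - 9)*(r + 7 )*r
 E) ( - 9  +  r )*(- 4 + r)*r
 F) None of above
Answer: E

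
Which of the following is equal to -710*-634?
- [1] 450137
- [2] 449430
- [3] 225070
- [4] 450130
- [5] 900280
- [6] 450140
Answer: 6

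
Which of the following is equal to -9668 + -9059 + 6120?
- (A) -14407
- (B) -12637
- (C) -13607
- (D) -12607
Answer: D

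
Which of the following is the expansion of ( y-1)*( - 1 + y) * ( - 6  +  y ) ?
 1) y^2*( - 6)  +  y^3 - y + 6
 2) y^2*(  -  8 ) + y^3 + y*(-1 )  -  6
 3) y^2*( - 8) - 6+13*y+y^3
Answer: 3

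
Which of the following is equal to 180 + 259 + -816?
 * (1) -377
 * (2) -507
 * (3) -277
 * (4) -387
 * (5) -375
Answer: 1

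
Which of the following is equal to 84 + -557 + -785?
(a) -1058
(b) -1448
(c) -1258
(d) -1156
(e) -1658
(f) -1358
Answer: c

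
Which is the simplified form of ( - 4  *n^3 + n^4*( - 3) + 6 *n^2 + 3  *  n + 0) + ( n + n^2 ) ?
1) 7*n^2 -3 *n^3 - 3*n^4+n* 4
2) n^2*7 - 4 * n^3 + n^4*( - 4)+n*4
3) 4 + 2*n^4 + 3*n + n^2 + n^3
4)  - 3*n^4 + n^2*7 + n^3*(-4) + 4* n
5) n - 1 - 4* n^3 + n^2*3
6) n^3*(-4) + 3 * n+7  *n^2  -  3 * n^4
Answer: 4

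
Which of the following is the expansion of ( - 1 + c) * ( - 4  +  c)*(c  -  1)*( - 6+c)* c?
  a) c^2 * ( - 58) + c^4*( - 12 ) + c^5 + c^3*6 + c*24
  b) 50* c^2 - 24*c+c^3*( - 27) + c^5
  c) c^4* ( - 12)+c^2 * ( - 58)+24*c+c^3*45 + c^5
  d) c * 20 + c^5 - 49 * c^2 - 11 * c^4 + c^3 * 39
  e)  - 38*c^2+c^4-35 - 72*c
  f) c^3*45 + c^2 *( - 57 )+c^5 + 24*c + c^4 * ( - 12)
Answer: c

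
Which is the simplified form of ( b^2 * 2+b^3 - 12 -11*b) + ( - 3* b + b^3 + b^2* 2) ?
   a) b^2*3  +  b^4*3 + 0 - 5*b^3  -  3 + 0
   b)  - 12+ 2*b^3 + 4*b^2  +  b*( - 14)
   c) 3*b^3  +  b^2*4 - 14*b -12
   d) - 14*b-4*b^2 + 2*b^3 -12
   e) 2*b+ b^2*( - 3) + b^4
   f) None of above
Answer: b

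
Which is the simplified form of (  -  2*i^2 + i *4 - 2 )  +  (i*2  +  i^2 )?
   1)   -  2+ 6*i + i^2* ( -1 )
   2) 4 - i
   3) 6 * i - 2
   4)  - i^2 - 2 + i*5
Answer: 1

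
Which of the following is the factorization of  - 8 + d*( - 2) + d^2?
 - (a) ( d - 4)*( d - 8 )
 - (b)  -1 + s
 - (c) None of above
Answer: c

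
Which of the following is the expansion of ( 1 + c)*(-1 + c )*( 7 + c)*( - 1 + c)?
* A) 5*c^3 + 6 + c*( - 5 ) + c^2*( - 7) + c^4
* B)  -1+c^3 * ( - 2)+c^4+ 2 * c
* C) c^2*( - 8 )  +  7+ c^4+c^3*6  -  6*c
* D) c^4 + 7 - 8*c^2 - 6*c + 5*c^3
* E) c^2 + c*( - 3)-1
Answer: C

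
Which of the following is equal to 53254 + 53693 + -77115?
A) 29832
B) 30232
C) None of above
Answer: A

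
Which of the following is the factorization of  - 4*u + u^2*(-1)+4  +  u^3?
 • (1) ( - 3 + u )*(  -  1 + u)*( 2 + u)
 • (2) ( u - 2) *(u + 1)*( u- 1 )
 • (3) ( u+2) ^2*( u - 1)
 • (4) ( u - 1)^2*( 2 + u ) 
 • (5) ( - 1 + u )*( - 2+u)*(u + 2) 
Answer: 5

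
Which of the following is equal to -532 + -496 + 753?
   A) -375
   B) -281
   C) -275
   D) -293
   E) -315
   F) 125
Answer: C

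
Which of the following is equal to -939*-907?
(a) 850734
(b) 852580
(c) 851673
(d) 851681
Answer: c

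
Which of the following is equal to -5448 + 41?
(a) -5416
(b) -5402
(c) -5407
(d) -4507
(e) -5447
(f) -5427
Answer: c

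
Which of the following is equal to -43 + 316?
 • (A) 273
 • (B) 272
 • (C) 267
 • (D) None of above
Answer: A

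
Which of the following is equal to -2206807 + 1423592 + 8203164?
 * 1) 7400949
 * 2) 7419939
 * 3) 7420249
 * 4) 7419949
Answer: 4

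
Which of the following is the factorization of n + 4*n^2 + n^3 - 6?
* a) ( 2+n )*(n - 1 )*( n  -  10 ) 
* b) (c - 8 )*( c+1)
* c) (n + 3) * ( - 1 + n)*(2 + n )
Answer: c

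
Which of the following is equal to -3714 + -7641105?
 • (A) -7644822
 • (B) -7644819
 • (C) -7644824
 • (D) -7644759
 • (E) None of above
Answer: B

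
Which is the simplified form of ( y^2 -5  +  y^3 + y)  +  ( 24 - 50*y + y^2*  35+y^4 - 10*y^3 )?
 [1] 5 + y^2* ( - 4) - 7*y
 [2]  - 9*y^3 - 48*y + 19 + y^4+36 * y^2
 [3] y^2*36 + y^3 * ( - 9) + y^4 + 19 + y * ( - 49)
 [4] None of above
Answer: 3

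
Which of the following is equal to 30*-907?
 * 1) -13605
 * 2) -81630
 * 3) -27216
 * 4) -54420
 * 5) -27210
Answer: 5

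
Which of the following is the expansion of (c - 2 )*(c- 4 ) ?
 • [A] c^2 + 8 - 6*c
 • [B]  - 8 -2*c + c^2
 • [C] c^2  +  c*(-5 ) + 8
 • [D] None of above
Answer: A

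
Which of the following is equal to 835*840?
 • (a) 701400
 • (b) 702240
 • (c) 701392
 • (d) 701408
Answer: a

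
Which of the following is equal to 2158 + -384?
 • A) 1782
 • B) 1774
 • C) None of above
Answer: B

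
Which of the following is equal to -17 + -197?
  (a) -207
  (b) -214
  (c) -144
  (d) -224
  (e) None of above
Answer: b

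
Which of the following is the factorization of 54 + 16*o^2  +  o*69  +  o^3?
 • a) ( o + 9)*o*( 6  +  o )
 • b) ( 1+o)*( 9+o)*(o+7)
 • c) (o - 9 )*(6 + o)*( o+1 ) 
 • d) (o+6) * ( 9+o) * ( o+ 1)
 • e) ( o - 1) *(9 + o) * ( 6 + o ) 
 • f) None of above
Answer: d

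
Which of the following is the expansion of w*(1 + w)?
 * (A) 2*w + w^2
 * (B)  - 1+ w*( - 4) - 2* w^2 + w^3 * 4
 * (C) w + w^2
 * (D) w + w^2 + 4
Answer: C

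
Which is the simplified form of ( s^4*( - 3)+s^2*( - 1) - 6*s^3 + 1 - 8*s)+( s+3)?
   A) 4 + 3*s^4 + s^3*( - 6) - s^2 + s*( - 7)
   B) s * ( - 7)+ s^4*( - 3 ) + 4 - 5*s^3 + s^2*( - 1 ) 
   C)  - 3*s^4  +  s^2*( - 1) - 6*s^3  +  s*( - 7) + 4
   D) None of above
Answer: C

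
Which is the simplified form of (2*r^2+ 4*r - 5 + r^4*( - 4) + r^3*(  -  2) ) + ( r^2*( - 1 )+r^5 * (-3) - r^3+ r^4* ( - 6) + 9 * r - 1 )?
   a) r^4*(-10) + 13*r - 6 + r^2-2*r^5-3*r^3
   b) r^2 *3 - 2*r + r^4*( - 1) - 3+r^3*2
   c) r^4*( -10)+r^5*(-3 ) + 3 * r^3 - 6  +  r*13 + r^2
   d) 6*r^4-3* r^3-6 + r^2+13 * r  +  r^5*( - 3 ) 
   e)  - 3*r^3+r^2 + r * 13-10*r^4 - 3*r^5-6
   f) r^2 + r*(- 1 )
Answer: e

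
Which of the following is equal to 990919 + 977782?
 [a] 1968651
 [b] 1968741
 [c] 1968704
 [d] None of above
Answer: d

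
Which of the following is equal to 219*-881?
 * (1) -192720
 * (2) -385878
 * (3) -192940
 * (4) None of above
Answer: 4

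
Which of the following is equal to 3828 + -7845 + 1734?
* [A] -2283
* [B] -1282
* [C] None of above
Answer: A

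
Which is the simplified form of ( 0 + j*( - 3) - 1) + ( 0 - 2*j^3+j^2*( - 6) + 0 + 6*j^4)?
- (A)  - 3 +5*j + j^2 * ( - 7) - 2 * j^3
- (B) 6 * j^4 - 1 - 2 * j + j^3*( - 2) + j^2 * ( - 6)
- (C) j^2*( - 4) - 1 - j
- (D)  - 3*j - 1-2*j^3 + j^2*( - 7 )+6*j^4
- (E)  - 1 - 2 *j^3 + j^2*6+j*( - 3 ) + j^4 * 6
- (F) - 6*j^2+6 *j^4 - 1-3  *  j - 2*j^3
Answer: F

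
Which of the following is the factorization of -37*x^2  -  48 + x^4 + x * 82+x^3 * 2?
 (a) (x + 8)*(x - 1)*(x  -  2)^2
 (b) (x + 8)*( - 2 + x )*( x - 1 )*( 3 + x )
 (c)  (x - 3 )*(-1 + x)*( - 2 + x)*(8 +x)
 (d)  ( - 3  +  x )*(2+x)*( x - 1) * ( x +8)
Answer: c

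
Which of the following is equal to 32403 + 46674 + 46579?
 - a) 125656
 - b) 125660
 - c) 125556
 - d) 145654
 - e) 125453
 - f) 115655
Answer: a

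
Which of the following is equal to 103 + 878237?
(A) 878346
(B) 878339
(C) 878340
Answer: C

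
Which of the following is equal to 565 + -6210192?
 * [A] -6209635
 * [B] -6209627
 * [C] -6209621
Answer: B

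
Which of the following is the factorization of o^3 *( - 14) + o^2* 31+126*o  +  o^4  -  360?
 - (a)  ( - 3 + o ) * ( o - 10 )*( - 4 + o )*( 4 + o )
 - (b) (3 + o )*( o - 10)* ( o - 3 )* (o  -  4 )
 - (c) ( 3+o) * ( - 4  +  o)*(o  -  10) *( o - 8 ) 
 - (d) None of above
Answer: b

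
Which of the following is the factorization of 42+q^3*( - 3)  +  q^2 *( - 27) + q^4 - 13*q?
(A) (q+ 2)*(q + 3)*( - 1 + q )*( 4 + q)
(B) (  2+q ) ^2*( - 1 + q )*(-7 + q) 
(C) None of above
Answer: C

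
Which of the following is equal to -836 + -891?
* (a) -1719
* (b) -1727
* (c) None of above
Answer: b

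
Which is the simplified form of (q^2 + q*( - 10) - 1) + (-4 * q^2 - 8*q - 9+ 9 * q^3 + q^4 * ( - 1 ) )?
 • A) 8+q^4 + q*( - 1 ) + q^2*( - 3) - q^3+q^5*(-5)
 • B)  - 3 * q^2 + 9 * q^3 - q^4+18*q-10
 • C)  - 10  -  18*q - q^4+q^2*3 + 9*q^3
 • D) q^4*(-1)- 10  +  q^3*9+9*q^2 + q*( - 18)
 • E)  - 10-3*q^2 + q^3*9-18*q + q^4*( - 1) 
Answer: E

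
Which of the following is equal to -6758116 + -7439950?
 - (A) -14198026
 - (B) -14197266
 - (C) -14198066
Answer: C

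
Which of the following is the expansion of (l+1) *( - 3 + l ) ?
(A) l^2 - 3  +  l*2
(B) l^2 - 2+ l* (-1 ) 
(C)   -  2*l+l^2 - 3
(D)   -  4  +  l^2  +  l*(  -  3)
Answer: C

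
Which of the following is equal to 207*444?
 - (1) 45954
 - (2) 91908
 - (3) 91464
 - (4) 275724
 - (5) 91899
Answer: 2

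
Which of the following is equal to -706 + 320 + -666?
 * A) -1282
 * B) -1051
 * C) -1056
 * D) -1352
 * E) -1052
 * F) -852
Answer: E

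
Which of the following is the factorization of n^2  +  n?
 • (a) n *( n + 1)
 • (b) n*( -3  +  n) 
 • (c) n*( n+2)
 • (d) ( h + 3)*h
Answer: a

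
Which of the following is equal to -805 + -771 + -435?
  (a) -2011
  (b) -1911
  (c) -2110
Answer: a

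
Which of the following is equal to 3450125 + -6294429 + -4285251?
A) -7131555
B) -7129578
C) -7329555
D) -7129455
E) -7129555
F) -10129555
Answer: E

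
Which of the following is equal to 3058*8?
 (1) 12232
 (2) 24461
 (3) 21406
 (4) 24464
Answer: 4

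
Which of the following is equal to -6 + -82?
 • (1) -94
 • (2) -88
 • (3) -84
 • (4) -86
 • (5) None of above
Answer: 2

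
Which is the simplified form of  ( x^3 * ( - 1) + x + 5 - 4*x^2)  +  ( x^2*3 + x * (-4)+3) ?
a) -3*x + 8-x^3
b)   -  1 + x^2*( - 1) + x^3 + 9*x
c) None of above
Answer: c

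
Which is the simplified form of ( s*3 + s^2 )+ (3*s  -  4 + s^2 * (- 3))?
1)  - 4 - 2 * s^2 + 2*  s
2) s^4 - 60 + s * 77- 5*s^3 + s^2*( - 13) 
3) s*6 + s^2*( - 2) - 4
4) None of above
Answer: 3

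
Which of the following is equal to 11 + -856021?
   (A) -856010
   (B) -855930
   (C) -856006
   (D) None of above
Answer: A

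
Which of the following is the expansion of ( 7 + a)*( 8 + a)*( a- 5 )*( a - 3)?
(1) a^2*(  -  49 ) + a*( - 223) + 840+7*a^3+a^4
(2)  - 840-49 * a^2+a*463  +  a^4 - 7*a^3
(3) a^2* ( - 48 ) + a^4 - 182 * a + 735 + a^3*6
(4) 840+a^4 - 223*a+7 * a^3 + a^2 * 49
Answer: 1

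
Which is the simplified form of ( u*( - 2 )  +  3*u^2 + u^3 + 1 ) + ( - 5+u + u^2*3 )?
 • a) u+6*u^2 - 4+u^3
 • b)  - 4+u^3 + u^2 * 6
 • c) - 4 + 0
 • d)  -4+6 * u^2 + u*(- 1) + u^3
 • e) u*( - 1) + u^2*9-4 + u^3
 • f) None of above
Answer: d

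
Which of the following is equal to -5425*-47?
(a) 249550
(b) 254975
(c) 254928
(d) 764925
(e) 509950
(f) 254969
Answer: b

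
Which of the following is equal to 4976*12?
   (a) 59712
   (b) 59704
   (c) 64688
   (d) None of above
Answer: a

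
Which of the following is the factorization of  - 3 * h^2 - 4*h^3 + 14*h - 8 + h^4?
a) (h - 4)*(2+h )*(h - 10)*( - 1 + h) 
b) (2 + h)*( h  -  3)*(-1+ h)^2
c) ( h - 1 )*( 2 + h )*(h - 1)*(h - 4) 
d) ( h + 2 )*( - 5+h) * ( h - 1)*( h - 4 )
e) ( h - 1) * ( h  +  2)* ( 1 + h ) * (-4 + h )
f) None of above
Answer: c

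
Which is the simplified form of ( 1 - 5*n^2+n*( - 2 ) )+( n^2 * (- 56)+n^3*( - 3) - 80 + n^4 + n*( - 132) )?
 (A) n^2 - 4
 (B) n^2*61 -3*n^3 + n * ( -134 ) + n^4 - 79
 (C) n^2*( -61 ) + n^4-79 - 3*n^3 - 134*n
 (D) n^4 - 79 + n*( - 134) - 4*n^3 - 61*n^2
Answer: C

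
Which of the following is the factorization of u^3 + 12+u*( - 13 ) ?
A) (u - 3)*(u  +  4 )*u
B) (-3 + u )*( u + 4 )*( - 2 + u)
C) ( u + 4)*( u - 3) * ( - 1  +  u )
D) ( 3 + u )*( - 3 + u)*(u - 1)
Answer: C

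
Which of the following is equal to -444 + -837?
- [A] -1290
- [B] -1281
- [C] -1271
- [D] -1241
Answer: B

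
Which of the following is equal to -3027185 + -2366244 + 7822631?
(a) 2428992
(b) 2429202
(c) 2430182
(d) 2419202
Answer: b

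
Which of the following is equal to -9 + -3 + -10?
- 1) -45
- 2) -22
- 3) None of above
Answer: 2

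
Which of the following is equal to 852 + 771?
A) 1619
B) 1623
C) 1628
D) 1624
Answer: B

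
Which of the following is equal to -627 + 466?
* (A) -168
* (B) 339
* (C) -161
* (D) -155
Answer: C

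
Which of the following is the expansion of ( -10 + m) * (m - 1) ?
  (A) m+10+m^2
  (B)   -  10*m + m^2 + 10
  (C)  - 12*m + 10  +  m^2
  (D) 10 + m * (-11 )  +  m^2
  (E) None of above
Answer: D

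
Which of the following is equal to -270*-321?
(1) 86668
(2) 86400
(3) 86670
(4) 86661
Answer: 3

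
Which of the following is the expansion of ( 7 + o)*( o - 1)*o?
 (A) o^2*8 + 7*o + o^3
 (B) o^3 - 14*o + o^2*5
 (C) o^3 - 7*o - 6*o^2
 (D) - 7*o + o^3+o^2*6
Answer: D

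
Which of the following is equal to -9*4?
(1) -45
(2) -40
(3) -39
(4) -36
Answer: 4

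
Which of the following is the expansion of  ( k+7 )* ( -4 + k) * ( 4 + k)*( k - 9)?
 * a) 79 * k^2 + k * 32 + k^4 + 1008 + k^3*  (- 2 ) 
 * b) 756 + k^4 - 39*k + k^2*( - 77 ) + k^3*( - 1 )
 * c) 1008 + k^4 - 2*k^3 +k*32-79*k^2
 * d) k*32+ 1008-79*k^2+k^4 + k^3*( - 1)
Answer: c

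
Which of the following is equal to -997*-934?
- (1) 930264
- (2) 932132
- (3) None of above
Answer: 3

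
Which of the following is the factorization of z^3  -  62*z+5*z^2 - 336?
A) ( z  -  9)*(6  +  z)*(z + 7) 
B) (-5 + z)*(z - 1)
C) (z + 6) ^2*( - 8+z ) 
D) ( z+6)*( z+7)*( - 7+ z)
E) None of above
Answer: E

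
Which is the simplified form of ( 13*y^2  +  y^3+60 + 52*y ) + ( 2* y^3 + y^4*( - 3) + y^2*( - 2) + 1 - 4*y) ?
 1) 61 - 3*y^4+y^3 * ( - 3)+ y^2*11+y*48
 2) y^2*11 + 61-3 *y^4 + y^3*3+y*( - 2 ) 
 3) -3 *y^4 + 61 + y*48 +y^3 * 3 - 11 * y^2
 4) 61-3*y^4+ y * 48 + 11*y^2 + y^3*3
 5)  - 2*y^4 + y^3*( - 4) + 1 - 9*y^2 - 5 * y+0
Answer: 4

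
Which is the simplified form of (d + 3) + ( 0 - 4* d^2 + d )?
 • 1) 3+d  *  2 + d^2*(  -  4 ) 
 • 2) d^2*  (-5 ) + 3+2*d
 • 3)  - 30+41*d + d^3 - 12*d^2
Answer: 1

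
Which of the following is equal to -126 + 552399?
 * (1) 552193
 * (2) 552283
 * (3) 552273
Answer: 3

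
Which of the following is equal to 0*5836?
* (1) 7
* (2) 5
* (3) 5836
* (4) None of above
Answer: 4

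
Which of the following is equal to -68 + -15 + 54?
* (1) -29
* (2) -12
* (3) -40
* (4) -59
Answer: 1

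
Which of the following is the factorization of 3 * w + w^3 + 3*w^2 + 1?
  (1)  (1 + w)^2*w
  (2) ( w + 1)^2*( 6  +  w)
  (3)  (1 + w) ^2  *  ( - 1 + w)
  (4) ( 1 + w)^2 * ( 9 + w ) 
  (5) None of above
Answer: 5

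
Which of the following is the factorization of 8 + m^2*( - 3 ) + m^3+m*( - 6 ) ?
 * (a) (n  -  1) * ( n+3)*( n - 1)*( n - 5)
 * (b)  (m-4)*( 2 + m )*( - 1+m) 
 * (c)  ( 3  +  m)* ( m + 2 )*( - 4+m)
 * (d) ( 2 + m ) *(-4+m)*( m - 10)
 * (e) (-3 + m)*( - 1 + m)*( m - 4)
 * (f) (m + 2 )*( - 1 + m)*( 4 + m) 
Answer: b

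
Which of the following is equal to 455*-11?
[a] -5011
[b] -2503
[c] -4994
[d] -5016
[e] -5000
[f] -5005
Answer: f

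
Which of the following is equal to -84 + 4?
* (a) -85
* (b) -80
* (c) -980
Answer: b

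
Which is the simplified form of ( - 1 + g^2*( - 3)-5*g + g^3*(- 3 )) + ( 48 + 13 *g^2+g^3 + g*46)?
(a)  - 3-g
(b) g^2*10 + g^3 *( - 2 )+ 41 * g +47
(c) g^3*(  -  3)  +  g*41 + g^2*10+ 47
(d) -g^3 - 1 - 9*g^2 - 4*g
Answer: b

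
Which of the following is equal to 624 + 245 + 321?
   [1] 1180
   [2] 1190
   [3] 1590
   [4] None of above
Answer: 2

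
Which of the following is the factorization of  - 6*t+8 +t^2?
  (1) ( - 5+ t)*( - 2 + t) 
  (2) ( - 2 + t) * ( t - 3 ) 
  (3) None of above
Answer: 3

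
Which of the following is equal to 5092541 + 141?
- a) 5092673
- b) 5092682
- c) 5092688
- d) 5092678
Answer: b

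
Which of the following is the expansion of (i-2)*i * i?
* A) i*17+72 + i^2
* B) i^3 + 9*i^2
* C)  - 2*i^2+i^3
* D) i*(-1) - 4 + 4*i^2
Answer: C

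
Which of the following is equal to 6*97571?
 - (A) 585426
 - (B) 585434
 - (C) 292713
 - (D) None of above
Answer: A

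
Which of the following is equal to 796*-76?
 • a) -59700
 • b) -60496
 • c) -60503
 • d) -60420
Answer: b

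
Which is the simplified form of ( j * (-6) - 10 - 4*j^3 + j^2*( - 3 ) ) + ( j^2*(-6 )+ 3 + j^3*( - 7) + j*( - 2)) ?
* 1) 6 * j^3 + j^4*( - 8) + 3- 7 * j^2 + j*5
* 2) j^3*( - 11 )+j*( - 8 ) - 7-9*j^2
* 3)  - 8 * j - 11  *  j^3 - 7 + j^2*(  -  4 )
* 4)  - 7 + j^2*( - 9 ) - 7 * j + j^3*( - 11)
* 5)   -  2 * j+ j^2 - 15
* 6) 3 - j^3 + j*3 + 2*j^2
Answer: 2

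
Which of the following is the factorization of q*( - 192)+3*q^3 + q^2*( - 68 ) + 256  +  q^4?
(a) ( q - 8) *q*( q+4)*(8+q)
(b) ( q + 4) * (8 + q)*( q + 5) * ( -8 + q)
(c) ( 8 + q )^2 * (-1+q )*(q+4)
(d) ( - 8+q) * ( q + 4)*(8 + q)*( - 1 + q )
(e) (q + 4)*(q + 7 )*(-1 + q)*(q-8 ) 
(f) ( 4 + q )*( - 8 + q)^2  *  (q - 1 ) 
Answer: d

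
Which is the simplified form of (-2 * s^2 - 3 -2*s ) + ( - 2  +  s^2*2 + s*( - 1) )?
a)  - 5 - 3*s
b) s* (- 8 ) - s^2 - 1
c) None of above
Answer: a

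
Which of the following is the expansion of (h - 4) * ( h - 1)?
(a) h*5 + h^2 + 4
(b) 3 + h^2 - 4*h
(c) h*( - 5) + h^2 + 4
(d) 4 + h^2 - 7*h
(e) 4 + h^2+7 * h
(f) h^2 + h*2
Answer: c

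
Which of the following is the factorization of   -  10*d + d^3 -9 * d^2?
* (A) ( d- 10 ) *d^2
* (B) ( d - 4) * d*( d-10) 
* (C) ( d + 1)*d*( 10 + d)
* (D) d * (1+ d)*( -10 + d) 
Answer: D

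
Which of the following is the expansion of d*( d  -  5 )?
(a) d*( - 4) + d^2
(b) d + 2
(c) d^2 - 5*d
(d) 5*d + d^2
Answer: c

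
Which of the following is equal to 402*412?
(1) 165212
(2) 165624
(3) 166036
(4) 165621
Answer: 2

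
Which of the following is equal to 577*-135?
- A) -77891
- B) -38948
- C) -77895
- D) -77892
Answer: C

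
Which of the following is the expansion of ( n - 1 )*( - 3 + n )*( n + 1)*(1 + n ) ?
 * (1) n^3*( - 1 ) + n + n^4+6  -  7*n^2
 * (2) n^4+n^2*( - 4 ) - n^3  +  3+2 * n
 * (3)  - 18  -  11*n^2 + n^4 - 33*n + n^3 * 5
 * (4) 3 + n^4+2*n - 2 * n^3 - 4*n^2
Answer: 4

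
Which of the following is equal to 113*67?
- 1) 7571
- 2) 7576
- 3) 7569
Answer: 1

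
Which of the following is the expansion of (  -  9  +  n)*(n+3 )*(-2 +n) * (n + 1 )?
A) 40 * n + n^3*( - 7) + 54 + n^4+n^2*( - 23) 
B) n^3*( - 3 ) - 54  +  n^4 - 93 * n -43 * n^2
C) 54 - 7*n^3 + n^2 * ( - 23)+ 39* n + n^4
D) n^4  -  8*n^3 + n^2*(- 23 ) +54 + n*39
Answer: C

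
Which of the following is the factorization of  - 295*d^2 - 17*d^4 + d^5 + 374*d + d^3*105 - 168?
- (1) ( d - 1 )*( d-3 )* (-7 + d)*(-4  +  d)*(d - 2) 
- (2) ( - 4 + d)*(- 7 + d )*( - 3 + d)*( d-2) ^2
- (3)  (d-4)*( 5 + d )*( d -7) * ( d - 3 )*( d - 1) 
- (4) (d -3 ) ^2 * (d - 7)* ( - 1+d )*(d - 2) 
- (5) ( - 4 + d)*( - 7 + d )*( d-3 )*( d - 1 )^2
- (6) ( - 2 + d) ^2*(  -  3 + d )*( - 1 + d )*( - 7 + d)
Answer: 1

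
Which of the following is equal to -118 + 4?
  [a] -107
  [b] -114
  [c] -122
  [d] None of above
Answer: b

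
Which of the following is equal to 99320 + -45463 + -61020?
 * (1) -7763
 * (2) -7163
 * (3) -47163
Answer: 2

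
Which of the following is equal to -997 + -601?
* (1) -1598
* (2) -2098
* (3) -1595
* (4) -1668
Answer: 1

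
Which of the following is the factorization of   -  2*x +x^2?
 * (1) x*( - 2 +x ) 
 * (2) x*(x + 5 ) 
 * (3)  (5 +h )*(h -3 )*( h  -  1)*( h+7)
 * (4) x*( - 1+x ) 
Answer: 1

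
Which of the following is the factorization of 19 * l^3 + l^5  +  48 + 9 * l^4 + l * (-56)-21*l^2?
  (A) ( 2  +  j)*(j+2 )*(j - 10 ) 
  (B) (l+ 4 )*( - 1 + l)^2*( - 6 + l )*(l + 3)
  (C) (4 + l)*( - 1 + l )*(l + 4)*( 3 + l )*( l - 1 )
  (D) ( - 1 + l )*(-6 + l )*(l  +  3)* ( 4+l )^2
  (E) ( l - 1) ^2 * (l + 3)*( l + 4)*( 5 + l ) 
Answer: C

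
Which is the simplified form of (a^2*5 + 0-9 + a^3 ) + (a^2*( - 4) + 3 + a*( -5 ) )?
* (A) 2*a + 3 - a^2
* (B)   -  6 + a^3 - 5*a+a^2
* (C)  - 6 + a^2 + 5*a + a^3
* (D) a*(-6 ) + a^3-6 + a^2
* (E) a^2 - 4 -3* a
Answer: B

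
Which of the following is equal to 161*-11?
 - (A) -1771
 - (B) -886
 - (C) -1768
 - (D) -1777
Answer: A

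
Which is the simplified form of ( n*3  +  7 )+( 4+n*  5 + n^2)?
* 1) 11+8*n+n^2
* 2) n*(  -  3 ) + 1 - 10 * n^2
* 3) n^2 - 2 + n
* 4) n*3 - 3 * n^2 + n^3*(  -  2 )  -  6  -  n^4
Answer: 1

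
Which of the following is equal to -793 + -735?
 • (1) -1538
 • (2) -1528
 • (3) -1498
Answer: 2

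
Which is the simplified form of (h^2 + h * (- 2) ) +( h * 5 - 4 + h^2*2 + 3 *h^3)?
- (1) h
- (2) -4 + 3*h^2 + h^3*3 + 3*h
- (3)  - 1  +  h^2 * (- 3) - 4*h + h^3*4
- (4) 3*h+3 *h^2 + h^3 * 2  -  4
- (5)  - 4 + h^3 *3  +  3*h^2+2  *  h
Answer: 2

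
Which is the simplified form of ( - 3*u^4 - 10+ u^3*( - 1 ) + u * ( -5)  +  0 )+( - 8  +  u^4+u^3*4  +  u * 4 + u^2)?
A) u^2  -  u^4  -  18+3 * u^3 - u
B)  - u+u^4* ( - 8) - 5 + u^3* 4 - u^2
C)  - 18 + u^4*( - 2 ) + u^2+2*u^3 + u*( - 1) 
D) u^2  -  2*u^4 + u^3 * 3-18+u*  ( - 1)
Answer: D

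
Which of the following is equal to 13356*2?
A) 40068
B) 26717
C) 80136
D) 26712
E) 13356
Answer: D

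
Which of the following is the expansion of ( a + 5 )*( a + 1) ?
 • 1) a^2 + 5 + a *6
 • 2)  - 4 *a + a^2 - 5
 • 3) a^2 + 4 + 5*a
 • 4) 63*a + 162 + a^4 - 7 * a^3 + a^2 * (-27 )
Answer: 1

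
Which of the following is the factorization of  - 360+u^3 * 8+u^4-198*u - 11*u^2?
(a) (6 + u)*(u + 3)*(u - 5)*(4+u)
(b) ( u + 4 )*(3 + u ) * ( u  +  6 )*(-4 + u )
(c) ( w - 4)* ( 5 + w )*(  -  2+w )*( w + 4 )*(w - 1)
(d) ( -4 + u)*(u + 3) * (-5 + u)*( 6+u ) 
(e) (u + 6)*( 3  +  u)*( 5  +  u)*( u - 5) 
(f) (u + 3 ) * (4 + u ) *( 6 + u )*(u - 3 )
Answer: a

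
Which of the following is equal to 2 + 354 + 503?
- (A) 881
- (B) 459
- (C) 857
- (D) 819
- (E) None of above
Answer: E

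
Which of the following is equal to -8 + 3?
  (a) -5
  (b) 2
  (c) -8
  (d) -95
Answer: a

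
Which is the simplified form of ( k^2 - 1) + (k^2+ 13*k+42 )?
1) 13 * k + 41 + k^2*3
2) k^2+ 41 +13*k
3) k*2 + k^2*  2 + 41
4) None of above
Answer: 4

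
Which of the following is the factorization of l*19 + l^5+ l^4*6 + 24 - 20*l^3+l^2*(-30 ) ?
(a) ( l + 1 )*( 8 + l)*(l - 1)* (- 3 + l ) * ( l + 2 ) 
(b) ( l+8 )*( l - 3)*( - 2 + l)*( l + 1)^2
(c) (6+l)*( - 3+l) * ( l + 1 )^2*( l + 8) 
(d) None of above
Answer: d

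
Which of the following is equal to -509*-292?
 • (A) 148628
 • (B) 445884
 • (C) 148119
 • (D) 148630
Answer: A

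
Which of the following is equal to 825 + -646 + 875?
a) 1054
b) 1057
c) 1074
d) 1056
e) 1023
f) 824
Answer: a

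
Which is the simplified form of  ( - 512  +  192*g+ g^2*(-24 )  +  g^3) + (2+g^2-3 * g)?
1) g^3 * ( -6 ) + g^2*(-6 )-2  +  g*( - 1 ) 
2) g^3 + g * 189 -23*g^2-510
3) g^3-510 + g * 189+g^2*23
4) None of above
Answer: 2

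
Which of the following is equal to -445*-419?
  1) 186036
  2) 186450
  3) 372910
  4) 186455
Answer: 4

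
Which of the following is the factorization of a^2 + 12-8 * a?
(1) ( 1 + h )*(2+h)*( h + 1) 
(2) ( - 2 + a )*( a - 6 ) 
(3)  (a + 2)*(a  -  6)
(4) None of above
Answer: 2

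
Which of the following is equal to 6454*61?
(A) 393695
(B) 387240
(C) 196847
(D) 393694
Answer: D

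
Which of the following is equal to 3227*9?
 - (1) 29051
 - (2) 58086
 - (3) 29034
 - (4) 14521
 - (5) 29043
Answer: 5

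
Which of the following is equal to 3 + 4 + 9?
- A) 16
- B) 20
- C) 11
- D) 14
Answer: A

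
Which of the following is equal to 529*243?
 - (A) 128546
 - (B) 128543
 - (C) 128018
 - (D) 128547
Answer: D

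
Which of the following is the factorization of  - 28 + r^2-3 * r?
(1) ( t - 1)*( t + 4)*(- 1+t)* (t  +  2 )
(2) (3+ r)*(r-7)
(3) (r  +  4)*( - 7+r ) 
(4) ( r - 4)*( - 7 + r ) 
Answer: 3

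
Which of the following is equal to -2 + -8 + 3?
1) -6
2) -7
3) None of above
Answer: 2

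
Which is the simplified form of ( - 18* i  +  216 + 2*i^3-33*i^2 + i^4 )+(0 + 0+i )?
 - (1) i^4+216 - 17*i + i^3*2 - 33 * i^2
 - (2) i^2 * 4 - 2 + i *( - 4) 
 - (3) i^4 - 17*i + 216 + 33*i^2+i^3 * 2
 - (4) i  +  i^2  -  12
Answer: 1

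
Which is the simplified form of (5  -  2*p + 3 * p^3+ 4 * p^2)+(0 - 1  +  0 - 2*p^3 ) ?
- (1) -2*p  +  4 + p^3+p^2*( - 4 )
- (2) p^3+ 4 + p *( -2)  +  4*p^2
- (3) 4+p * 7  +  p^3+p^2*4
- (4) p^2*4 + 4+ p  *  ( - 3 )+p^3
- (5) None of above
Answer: 2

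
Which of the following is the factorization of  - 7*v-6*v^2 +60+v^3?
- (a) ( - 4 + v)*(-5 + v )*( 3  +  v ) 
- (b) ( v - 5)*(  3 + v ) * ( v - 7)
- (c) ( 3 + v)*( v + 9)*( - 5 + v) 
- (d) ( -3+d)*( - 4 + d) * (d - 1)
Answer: a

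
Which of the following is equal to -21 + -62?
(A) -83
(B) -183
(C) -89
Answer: A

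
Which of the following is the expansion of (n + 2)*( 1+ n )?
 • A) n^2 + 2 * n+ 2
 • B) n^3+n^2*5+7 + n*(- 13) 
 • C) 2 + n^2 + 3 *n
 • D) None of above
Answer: C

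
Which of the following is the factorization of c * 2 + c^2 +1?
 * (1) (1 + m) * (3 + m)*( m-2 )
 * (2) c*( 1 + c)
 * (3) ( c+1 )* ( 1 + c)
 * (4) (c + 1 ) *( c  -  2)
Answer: 3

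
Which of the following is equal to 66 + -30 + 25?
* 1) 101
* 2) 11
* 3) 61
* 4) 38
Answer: 3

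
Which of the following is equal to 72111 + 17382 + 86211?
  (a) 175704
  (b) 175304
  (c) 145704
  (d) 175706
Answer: a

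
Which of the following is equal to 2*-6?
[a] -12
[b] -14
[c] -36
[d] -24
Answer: a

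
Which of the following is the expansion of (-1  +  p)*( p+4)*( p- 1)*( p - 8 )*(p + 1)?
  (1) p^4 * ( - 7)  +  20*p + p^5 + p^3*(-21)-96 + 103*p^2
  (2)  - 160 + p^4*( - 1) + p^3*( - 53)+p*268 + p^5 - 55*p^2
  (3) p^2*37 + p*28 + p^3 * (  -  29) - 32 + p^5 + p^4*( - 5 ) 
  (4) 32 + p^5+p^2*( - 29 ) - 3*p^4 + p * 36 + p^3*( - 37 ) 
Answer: 3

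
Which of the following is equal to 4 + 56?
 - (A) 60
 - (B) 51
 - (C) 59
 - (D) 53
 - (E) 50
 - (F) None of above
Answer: A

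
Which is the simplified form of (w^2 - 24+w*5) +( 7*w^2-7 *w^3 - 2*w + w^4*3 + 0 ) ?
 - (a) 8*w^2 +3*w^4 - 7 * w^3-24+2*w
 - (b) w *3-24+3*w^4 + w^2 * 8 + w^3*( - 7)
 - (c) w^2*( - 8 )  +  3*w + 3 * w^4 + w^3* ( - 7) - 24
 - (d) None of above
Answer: b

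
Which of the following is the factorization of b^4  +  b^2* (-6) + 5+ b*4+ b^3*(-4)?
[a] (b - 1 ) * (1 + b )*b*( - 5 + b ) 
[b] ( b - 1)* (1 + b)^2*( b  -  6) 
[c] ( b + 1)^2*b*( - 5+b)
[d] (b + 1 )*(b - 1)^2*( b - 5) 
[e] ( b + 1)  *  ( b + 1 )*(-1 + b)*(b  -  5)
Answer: e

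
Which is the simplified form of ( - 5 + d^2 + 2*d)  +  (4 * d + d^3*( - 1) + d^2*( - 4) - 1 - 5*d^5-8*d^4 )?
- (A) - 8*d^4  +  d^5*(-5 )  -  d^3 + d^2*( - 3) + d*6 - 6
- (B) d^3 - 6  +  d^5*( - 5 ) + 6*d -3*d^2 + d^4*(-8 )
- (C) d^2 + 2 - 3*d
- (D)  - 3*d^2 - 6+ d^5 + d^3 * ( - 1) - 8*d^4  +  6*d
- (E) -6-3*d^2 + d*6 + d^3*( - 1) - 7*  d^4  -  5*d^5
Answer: A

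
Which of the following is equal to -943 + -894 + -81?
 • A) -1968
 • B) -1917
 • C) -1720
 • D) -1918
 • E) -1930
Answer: D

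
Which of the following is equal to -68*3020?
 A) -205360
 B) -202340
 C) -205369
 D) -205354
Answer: A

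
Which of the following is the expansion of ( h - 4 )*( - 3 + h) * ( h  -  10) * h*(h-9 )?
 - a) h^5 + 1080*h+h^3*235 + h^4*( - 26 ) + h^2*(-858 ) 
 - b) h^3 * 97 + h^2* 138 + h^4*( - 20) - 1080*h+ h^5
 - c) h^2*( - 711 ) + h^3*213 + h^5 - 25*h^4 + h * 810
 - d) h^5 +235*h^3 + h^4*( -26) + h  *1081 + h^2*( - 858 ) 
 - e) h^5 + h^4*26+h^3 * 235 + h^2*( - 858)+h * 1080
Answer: a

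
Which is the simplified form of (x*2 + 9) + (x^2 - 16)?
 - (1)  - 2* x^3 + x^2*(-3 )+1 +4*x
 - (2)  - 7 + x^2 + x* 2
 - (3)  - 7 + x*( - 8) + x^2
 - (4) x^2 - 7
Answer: 2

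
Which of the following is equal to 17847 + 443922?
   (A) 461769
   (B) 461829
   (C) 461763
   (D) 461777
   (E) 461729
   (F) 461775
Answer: A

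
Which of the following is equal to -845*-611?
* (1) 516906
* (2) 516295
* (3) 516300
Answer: 2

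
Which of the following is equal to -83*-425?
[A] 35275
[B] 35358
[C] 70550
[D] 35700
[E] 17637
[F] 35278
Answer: A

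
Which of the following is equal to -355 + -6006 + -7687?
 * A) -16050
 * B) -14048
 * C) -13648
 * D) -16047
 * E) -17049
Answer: B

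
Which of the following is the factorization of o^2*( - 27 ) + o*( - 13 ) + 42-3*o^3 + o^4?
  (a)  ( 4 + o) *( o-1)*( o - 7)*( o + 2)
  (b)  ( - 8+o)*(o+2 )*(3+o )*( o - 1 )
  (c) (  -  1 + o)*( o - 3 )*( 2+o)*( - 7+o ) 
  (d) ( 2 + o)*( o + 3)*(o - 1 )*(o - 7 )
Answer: d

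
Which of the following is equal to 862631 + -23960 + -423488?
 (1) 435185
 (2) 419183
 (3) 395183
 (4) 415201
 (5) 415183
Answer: 5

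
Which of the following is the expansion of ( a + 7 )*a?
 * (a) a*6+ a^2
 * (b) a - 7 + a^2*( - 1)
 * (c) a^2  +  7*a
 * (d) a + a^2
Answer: c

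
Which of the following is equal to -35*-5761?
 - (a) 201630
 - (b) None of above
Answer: b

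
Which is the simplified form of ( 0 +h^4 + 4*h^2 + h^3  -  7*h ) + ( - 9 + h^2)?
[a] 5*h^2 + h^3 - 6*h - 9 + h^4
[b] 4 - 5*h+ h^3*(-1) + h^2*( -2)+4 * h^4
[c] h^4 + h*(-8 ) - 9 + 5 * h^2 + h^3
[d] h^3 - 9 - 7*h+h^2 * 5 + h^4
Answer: d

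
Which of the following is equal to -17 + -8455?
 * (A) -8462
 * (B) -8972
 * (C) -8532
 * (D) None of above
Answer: D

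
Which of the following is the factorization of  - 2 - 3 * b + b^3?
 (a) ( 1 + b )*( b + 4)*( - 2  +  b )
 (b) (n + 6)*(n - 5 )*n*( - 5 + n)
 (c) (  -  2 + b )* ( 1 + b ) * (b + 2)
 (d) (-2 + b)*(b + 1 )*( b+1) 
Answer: d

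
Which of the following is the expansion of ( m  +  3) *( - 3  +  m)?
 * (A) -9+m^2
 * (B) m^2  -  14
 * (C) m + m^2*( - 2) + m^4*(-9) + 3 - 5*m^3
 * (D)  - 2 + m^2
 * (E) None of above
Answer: A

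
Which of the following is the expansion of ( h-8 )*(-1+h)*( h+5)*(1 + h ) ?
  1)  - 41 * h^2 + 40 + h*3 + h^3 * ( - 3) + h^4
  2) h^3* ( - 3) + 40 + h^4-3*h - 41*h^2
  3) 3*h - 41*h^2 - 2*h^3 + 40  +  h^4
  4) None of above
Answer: 1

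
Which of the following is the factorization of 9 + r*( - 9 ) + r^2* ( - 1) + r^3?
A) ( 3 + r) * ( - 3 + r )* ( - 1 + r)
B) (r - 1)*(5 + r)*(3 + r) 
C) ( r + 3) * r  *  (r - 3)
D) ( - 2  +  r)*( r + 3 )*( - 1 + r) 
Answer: A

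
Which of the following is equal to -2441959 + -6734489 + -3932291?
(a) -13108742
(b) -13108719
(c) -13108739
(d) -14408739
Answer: c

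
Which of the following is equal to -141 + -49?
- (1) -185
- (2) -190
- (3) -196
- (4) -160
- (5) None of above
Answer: 2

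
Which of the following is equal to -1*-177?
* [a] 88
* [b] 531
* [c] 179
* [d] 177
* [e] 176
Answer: d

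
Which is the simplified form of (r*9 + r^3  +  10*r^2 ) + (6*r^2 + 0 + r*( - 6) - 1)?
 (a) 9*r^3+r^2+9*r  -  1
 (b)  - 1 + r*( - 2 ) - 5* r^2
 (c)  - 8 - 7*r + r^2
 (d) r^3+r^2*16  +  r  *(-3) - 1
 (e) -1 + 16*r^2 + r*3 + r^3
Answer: e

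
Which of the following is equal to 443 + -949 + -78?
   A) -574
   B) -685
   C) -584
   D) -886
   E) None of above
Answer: C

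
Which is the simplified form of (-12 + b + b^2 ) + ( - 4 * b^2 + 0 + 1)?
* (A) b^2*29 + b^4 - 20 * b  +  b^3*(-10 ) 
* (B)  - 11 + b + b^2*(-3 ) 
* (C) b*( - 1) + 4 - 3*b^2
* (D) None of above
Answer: B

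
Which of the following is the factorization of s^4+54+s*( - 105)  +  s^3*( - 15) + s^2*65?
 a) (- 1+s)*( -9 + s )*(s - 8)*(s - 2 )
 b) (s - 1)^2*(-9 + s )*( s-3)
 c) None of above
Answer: c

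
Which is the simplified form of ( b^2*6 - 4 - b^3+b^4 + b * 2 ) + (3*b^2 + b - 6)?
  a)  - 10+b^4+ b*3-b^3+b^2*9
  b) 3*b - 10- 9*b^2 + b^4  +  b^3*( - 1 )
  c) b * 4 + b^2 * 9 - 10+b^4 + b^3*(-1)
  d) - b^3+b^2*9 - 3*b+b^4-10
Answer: a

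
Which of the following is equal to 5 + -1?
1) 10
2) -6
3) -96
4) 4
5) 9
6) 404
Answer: 4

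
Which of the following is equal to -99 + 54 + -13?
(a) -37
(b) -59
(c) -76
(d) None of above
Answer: d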